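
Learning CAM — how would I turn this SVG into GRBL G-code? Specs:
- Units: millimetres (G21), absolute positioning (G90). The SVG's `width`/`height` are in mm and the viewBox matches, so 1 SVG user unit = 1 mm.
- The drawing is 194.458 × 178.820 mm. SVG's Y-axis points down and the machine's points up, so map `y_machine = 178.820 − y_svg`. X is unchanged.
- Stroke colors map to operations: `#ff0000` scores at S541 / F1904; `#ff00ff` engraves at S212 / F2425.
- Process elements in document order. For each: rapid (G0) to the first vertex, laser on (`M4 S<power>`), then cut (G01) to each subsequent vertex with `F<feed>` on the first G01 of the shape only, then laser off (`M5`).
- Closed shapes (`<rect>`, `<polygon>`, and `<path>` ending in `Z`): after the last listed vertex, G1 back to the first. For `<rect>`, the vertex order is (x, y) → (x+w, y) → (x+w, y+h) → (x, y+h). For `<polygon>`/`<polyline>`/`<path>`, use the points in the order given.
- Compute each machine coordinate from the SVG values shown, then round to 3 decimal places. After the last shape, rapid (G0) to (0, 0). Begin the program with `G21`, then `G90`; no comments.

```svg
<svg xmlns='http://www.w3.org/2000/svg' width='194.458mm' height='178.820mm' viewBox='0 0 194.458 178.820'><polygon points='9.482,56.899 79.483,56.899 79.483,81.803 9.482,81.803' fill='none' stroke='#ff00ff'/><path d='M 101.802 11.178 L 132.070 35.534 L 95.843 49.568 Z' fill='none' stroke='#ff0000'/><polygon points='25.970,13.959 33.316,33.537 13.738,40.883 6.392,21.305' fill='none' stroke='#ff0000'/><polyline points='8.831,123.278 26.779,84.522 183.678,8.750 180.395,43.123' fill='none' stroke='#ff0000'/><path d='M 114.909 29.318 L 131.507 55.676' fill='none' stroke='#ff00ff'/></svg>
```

G21
G90
G0 X9.482 Y121.921
M4 S212
G01 X79.483 Y121.921 F2425
G01 X79.483 Y97.017
G01 X9.482 Y97.017
G01 X9.482 Y121.921
M5
G0 X101.802 Y167.642
M4 S541
G01 X132.070 Y143.286 F1904
G01 X95.843 Y129.252
G01 X101.802 Y167.642
M5
G0 X25.970 Y164.861
M4 S541
G01 X33.316 Y145.283 F1904
G01 X13.738 Y137.937
G01 X6.392 Y157.515
G01 X25.970 Y164.861
M5
G0 X8.831 Y55.542
M4 S541
G01 X26.779 Y94.298 F1904
G01 X183.678 Y170.070
G01 X180.395 Y135.697
M5
G0 X114.909 Y149.502
M4 S212
G01 X131.507 Y123.144 F2425
M5
G0 X0.000 Y0.000

1 u = 1 mm; y_m = 178.820 − y.

[1] `<polygon>` rectangle, #ff00ff→engrave S212 F2425: (9.482,121.921) → (79.483,121.921) → (79.483,97.017) → (9.482,97.017) → (9.482,121.921) (closed)

[2] `<path>` regular polygon, #ff0000→score S541 F1904: (101.802,167.642) → (132.070,143.286) → (95.843,129.252) → (101.802,167.642) (closed)

[3] `<polygon>` regular polygon, #ff0000→score S541 F1904: (25.970,164.861) → (33.316,145.283) → (13.738,137.937) → (6.392,157.515) → (25.970,164.861) (closed)

[4] `<polyline>` open polyline, #ff0000→score S541 F1904: (8.831,55.542) → (26.779,94.298) → (183.678,170.070) → (180.395,135.697)

[5] `<path>` line segment, #ff00ff→engrave S212 F2425: (114.909,149.502) → (131.507,123.144)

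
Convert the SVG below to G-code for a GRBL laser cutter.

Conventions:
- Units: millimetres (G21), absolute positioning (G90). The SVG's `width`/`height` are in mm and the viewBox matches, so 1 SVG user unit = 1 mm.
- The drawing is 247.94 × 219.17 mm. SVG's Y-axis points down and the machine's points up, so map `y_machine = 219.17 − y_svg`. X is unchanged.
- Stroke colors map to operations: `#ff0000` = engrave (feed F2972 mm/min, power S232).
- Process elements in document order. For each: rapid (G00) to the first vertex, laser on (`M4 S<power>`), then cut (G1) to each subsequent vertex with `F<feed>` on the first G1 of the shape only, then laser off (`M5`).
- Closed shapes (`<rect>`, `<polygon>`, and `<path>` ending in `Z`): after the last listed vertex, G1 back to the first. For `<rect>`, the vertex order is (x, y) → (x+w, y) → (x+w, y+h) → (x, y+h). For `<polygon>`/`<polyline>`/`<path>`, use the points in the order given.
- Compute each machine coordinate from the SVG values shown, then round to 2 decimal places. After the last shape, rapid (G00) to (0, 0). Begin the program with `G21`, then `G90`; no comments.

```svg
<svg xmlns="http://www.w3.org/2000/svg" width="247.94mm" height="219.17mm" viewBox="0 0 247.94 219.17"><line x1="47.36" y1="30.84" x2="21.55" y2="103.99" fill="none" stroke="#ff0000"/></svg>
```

viewBox `0 0 247.94 219.17` with mm width/height → 1 unit = 1 mm. Flip: y_m = 219.17 − y_svg.

**Shape 1** — `<line>` line segment, stroke `#ff0000` → engrave (S232, F2972). Machine vertices: (47.36,188.33) → (21.55,115.18). Open path.

G21
G90
G00 X47.36 Y188.33
M4 S232
G1 X21.55 Y115.18 F2972
M5
G00 X0.00 Y0.00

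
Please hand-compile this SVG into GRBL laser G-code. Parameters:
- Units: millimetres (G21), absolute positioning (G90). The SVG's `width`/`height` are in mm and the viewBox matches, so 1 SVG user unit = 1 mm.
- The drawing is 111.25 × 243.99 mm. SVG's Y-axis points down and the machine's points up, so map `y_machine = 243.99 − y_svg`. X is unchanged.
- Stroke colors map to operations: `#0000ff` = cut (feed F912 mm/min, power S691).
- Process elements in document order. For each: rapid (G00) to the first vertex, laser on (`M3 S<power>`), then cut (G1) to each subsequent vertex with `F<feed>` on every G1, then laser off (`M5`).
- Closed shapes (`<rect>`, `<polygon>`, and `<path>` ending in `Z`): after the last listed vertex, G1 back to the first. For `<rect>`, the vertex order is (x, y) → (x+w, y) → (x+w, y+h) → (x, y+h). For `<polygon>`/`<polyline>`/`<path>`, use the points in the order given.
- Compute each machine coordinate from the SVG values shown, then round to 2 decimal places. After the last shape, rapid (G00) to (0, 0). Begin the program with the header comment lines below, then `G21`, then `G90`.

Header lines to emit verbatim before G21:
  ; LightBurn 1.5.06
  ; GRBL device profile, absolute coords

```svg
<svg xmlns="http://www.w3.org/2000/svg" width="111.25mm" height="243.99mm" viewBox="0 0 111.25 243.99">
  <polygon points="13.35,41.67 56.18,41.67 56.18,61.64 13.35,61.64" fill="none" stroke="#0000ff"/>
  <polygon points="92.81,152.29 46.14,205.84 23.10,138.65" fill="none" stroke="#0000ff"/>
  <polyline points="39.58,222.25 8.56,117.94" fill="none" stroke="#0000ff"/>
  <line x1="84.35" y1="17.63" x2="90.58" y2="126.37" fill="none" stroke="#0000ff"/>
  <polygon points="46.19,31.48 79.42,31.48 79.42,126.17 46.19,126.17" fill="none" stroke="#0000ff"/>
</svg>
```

1 u = 1 mm; y_m = 243.99 − y.

[1] `<polygon>` rectangle, #0000ff→cut S691 F912: (13.35,202.32) → (56.18,202.32) → (56.18,182.35) → (13.35,182.35) → (13.35,202.32) (closed)

[2] `<polygon>` regular polygon, #0000ff→cut S691 F912: (92.81,91.70) → (46.14,38.15) → (23.10,105.34) → (92.81,91.70) (closed)

[3] `<polyline>` line segment, #0000ff→cut S691 F912: (39.58,21.74) → (8.56,126.05)

[4] `<line>` line segment, #0000ff→cut S691 F912: (84.35,226.36) → (90.58,117.62)

[5] `<polygon>` rectangle, #0000ff→cut S691 F912: (46.19,212.51) → (79.42,212.51) → (79.42,117.82) → (46.19,117.82) → (46.19,212.51) (closed)

; LightBurn 1.5.06
; GRBL device profile, absolute coords
G21
G90
G00 X13.35 Y202.32
M3 S691
G1 X56.18 Y202.32 F912
G1 X56.18 Y182.35 F912
G1 X13.35 Y182.35 F912
G1 X13.35 Y202.32 F912
M5
G00 X92.81 Y91.70
M3 S691
G1 X46.14 Y38.15 F912
G1 X23.10 Y105.34 F912
G1 X92.81 Y91.70 F912
M5
G00 X39.58 Y21.74
M3 S691
G1 X8.56 Y126.05 F912
M5
G00 X84.35 Y226.36
M3 S691
G1 X90.58 Y117.62 F912
M5
G00 X46.19 Y212.51
M3 S691
G1 X79.42 Y212.51 F912
G1 X79.42 Y117.82 F912
G1 X46.19 Y117.82 F912
G1 X46.19 Y212.51 F912
M5
G00 X0.00 Y0.00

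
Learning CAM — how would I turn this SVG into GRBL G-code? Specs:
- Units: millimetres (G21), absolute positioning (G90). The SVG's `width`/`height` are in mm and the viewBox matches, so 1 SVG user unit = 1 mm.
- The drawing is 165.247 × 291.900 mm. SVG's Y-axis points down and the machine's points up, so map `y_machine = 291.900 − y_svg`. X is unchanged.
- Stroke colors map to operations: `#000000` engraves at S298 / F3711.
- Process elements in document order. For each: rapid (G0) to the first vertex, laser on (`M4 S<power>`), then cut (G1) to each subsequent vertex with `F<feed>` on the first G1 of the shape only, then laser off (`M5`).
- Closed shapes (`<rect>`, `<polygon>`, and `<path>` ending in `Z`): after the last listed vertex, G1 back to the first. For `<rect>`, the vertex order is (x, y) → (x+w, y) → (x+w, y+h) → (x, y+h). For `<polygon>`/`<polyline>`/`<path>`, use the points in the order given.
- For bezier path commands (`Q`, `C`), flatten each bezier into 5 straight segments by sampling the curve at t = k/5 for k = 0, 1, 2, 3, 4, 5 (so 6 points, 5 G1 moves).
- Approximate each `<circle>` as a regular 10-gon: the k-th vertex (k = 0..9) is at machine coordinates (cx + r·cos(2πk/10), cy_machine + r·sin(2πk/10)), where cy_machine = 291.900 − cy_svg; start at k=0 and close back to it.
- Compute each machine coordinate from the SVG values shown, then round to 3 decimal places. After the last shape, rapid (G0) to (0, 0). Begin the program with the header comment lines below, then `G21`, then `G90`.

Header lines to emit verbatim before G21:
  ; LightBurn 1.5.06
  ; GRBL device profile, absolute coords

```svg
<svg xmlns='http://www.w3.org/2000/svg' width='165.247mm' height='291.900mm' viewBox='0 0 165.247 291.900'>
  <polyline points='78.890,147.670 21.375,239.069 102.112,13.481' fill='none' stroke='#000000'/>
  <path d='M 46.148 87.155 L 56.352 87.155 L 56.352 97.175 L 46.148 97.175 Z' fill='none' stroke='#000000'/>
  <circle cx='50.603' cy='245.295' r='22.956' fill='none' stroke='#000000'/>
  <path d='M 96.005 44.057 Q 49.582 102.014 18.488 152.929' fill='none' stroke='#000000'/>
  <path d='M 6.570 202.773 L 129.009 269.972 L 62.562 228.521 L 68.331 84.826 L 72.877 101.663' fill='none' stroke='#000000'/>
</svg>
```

viewBox `0 0 165.247 291.900` with mm width/height → 1 unit = 1 mm. Flip: y_m = 291.900 − y_svg.

**Shape 1** — `<polyline>` open polyline, stroke `#000000` → engrave (S298, F3711). Machine vertices: (78.890,144.230) → (21.375,52.831) → (102.112,278.419). Open path.

**Shape 2** — `<path>` rectangle, stroke `#000000` → engrave (S298, F3711). Machine vertices: (46.148,204.745) → (56.352,204.745) → (56.352,194.725) → (46.148,194.725) → (46.148,204.745). Closed: final G1 returns to the first vertex.

**Shape 3** — `<circle>` circle, stroke `#000000` → engrave (S298, F3711). Machine vertices: (73.559,46.605) → (69.175,60.098) → (57.697,68.437) → (43.509,68.437) → (32.031,60.098) → (27.647,46.605) → (32.031,33.112) → (43.509,24.773) → (57.697,24.773) → (69.175,33.112) → (73.559,46.605). Closed: final G1 returns to the first vertex.

**Shape 4** — `<path>` quadratic bezier, stroke `#000000` → engrave (S298, F3711). Control points (SVG): P0=(96.005,44.057), P1=(49.582,102.014), P2=(18.488,152.929); sampled at t=k/5. Machine vertices: (96.005,247.843) → (78.049,224.942) → (61.319,202.604) → (45.816,180.830) → (31.539,159.619) → (18.488,138.971). Open path.

**Shape 5** — `<path>` open polyline, stroke `#000000` → engrave (S298, F3711). Machine vertices: (6.570,89.127) → (129.009,21.928) → (62.562,63.379) → (68.331,207.074) → (72.877,190.237). Open path.

; LightBurn 1.5.06
; GRBL device profile, absolute coords
G21
G90
G0 X78.890 Y144.230
M4 S298
G1 X21.375 Y52.831 F3711
G1 X102.112 Y278.419
M5
G0 X46.148 Y204.745
M4 S298
G1 X56.352 Y204.745 F3711
G1 X56.352 Y194.725
G1 X46.148 Y194.725
G1 X46.148 Y204.745
M5
G0 X73.559 Y46.605
M4 S298
G1 X69.175 Y60.098 F3711
G1 X57.697 Y68.437
G1 X43.509 Y68.437
G1 X32.031 Y60.098
G1 X27.647 Y46.605
G1 X32.031 Y33.112
G1 X43.509 Y24.773
G1 X57.697 Y24.773
G1 X69.175 Y33.112
G1 X73.559 Y46.605
M5
G0 X96.005 Y247.843
M4 S298
G1 X78.049 Y224.942 F3711
G1 X61.319 Y202.604
G1 X45.816 Y180.830
G1 X31.539 Y159.619
G1 X18.488 Y138.971
M5
G0 X6.570 Y89.127
M4 S298
G1 X129.009 Y21.928 F3711
G1 X62.562 Y63.379
G1 X68.331 Y207.074
G1 X72.877 Y190.237
M5
G0 X0.000 Y0.000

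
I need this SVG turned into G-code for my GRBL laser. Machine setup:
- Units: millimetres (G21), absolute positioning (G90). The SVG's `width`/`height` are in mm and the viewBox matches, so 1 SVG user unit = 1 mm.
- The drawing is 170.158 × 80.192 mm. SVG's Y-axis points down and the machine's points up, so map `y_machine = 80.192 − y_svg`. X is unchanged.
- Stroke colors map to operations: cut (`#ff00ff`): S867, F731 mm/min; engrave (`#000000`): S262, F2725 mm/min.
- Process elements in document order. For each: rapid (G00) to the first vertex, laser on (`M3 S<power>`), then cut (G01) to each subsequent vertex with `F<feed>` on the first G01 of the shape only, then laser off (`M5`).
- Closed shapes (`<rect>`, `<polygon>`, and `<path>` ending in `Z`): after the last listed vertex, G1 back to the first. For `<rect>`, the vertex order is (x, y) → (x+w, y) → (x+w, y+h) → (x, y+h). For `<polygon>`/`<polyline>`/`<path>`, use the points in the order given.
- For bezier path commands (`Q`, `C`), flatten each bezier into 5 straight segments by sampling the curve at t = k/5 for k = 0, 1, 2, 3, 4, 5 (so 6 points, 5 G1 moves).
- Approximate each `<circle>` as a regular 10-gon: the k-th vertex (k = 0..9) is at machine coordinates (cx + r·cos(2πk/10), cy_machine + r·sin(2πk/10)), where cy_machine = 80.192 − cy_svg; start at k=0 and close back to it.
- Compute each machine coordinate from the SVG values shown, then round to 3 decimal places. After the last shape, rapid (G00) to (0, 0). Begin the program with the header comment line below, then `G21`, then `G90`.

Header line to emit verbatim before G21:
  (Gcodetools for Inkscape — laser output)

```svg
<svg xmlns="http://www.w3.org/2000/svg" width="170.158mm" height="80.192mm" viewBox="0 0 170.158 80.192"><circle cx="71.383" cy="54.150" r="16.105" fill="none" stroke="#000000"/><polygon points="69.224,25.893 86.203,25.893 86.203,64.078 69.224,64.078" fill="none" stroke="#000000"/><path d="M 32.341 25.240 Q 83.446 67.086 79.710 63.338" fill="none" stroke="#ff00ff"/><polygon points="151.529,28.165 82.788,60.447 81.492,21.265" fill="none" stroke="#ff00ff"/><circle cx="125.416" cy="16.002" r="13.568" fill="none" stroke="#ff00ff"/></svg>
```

(Gcodetools for Inkscape — laser output)
G21
G90
G00 X87.488 Y26.042
M3 S262
G01 X84.412 Y35.508 F2725
G01 X76.360 Y41.359
G01 X66.406 Y41.359
G01 X58.354 Y35.508
G01 X55.278 Y26.042
G01 X58.354 Y16.576
G01 X66.406 Y10.725
G01 X76.360 Y10.725
G01 X84.412 Y16.576
G01 X87.488 Y26.042
M5
G00 X69.224 Y54.299
M3 S262
G01 X86.203 Y54.299 F2725
G01 X86.203 Y16.114
G01 X69.224 Y16.114
G01 X69.224 Y54.299
M5
G00 X32.341 Y54.952
M3 S867
G01 X50.589 Y40.037 F731
G01 X64.450 Y28.770
G01 X73.924 Y21.151
G01 X79.011 Y17.179
G01 X79.710 Y16.854
M5
G00 X151.529 Y52.027
M3 S867
G01 X82.788 Y19.745 F731
G01 X81.492 Y58.927
G01 X151.529 Y52.027
M5
G00 X138.984 Y64.190
M3 S867
G01 X136.393 Y72.165 F731
G01 X129.609 Y77.094
G01 X121.223 Y77.094
G01 X114.439 Y72.165
G01 X111.848 Y64.190
G01 X114.439 Y56.215
G01 X121.223 Y51.286
G01 X129.609 Y51.286
G01 X136.393 Y56.215
G01 X138.984 Y64.190
M5
G00 X0.000 Y0.000

1 u = 1 mm; y_m = 80.192 − y.

[1] `<circle>` circle, #000000→engrave S262 F2725: (87.488,26.042) → (84.412,35.508) → (76.360,41.359) → (66.406,41.359) → (58.354,35.508) → (55.278,26.042) → (58.354,16.576) → (66.406,10.725) → (76.360,10.725) → (84.412,16.576) → (87.488,26.042) (closed)

[2] `<polygon>` rectangle, #000000→engrave S262 F2725: (69.224,54.299) → (86.203,54.299) → (86.203,16.114) → (69.224,16.114) → (69.224,54.299) (closed)

[3] `<path>` quadratic bezier, #ff00ff→cut S867 F731: (32.341,54.952) → (50.589,40.037) → (64.450,28.770) → (73.924,21.151) → (79.011,17.179) → (79.710,16.854)

[4] `<polygon>` closed polygon, #ff00ff→cut S867 F731: (151.529,52.027) → (82.788,19.745) → (81.492,58.927) → (151.529,52.027) (closed)

[5] `<circle>` circle, #ff00ff→cut S867 F731: (138.984,64.190) → (136.393,72.165) → (129.609,77.094) → (121.223,77.094) → (114.439,72.165) → (111.848,64.190) → (114.439,56.215) → (121.223,51.286) → (129.609,51.286) → (136.393,56.215) → (138.984,64.190) (closed)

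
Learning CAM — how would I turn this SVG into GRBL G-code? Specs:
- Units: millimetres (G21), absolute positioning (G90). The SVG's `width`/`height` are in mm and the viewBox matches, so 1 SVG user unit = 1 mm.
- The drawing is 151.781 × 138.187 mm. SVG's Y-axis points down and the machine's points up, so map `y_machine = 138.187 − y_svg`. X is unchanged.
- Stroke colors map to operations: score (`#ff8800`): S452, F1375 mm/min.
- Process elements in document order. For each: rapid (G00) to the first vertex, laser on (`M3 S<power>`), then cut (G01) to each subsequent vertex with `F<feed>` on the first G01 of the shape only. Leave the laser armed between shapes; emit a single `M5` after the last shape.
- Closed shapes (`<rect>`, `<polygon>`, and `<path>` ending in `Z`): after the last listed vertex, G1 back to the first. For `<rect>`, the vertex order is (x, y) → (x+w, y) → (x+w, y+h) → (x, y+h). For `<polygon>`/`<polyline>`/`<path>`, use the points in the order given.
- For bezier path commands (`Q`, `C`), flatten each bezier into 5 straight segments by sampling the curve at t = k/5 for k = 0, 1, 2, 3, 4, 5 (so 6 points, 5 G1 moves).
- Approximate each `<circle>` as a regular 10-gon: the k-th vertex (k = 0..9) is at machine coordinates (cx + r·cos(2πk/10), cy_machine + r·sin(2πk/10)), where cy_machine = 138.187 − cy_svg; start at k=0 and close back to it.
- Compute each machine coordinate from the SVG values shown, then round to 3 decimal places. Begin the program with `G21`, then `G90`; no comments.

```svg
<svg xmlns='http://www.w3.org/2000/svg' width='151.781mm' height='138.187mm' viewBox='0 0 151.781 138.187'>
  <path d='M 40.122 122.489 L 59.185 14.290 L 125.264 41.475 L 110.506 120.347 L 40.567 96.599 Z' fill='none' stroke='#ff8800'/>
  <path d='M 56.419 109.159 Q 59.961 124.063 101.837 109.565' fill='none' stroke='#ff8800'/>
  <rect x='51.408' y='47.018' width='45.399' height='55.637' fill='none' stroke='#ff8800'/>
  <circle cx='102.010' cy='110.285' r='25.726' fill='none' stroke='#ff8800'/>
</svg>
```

1 u = 1 mm; y_m = 138.187 − y.

[1] `<path>` closed polygon, #ff8800→score S452 F1375: (40.122,15.698) → (59.185,123.897) → (125.264,96.712) → (110.506,17.840) → (40.567,41.588) → (40.122,15.698) (closed)

[2] `<path>` quadratic bezier, #ff8800→score S452 F1375: (56.419,29.028) → (59.369,24.242) → (65.386,21.809) → (74.470,21.728) → (86.620,23.999) → (101.837,28.622)

[3] `<rect>` rectangle, #ff8800→score S452 F1375: (51.408,91.169) → (96.807,91.169) → (96.807,35.532) → (51.408,35.532) → (51.408,91.169) (closed)

[4] `<circle>` circle, #ff8800→score S452 F1375: (127.736,27.902) → (122.823,43.023) → (109.960,52.369) → (94.060,52.369) → (81.197,43.023) → (76.284,27.902) → (81.197,12.781) → (94.060,3.435) → (109.960,3.435) → (122.823,12.781) → (127.736,27.902) (closed)

G21
G90
G00 X40.122 Y15.698
M3 S452
G01 X59.185 Y123.897 F1375
G01 X125.264 Y96.712
G01 X110.506 Y17.840
G01 X40.567 Y41.588
G01 X40.122 Y15.698
G00 X56.419 Y29.028
M3 S452
G01 X59.369 Y24.242 F1375
G01 X65.386 Y21.809
G01 X74.470 Y21.728
G01 X86.620 Y23.999
G01 X101.837 Y28.622
G00 X51.408 Y91.169
M3 S452
G01 X96.807 Y91.169 F1375
G01 X96.807 Y35.532
G01 X51.408 Y35.532
G01 X51.408 Y91.169
G00 X127.736 Y27.902
M3 S452
G01 X122.823 Y43.023 F1375
G01 X109.960 Y52.369
G01 X94.060 Y52.369
G01 X81.197 Y43.023
G01 X76.284 Y27.902
G01 X81.197 Y12.781
G01 X94.060 Y3.435
G01 X109.960 Y3.435
G01 X122.823 Y12.781
G01 X127.736 Y27.902
M5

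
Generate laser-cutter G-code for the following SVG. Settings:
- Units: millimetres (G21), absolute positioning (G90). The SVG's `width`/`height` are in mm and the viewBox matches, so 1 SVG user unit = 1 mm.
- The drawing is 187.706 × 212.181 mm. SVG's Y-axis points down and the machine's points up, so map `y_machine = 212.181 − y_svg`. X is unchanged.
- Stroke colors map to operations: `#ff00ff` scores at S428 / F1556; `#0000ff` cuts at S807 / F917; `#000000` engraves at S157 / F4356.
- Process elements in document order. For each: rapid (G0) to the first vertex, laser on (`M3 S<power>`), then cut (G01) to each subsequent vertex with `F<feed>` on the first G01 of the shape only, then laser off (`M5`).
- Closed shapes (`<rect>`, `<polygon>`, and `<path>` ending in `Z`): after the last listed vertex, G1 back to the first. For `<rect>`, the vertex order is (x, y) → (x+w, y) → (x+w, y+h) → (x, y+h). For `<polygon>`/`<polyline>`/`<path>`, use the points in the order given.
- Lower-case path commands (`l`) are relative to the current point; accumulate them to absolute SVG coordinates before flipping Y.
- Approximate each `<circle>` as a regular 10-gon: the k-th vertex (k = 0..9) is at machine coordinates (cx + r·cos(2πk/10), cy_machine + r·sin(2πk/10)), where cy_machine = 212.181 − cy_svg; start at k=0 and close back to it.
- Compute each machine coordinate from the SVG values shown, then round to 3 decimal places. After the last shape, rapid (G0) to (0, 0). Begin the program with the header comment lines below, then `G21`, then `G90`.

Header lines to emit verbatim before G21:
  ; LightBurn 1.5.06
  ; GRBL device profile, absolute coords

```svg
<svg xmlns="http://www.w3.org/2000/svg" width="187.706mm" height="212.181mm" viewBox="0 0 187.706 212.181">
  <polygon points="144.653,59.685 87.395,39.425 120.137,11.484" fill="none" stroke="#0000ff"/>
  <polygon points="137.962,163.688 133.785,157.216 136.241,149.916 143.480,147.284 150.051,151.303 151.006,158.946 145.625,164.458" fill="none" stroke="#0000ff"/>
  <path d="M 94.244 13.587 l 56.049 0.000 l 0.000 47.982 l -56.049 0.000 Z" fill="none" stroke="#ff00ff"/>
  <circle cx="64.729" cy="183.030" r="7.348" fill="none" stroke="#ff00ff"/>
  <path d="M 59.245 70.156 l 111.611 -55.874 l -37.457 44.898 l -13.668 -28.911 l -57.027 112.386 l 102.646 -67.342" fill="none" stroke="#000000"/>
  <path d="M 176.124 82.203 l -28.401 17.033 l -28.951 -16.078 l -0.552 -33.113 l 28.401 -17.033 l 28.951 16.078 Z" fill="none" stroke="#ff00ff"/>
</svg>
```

; LightBurn 1.5.06
; GRBL device profile, absolute coords
G21
G90
G0 X144.653 Y152.496
M3 S807
G01 X87.395 Y172.756 F917
G01 X120.137 Y200.697
G01 X144.653 Y152.496
M5
G0 X137.962 Y48.493
M3 S807
G01 X133.785 Y54.965 F917
G01 X136.241 Y62.265
G01 X143.480 Y64.897
G01 X150.051 Y60.878
G01 X151.006 Y53.235
G01 X145.625 Y47.723
G01 X137.962 Y48.493
M5
G0 X94.244 Y198.594
M3 S428
G01 X150.293 Y198.594 F1556
G01 X150.293 Y150.612
G01 X94.244 Y150.612
G01 X94.244 Y198.594
M5
G0 X72.077 Y29.151
M3 S428
G01 X70.674 Y33.470 F1556
G01 X67.000 Y36.139
G01 X62.458 Y36.139
G01 X58.784 Y33.470
G01 X57.381 Y29.151
G01 X58.784 Y24.832
G01 X62.458 Y22.163
G01 X67.000 Y22.163
G01 X70.674 Y24.832
G01 X72.077 Y29.151
M5
G0 X59.245 Y142.025
M3 S157
G01 X170.856 Y197.899 F4356
G01 X133.399 Y153.001
G01 X119.731 Y181.912
G01 X62.704 Y69.526
G01 X165.350 Y136.868
M5
G0 X176.124 Y129.978
M3 S428
G01 X147.723 Y112.945 F1556
G01 X118.772 Y129.023
G01 X118.220 Y162.136
G01 X146.621 Y179.169
G01 X175.572 Y163.091
G01 X176.124 Y129.978
M5
G0 X0.000 Y0.000

1 u = 1 mm; y_m = 212.181 − y.

[1] `<polygon>` closed polygon, #0000ff→cut S807 F917: (144.653,152.496) → (87.395,172.756) → (120.137,200.697) → (144.653,152.496) (closed)

[2] `<polygon>` regular polygon, #0000ff→cut S807 F917: (137.962,48.493) → (133.785,54.965) → (136.241,62.265) → (143.480,64.897) → (150.051,60.878) → (151.006,53.235) → (145.625,47.723) → (137.962,48.493) (closed)

[3] `<path>` rectangle, #ff00ff→score S428 F1556: (94.244,198.594) → (150.293,198.594) → (150.293,150.612) → (94.244,150.612) → (94.244,198.594) (closed)

[4] `<circle>` circle, #ff00ff→score S428 F1556: (72.077,29.151) → (70.674,33.470) → (67.000,36.139) → (62.458,36.139) → (58.784,33.470) → (57.381,29.151) → (58.784,24.832) → (62.458,22.163) → (67.000,22.163) → (70.674,24.832) → (72.077,29.151) (closed)

[5] `<path>` open polyline, #000000→engrave S157 F4356: (59.245,142.025) → (170.856,197.899) → (133.399,153.001) → (119.731,181.912) → (62.704,69.526) → (165.350,136.868)

[6] `<path>` regular polygon, #ff00ff→score S428 F1556: (176.124,129.978) → (147.723,112.945) → (118.772,129.023) → (118.220,162.136) → (146.621,179.169) → (175.572,163.091) → (176.124,129.978) (closed)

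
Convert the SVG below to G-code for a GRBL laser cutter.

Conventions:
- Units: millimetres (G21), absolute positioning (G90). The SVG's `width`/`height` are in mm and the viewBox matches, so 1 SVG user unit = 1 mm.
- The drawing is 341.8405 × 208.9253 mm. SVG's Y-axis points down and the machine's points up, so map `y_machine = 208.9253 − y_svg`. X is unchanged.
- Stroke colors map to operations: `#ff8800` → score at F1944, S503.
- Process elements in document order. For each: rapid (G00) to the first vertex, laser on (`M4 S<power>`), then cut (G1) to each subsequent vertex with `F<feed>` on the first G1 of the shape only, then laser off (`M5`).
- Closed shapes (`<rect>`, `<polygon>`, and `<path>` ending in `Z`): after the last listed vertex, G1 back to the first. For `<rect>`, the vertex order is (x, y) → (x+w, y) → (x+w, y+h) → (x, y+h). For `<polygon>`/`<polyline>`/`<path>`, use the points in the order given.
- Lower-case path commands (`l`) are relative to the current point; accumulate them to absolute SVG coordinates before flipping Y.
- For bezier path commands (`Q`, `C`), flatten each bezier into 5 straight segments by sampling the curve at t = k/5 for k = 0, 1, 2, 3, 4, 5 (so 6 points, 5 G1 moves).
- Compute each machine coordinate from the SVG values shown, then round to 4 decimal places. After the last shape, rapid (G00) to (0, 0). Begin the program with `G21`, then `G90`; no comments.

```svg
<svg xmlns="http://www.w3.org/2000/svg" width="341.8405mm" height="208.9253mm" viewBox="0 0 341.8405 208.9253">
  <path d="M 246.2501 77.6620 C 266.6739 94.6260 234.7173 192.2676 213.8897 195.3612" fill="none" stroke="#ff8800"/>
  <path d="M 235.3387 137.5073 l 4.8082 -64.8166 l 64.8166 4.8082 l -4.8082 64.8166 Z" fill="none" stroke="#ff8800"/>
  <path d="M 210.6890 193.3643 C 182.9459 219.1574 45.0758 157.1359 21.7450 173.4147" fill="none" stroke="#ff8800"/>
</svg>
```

G21
G90
G00 X246.2501 Y131.2633
M4 S503
G1 X252.7268 Y112.8054 F1944
G1 X249.6807 Y83.3957
G1 X240.1601 Y51.4450
G1 X227.2137 Y25.3642
G1 X213.8897 Y13.5641
M5
G00 X235.3387 Y71.4180
M4 S503
G1 X240.1469 Y136.2346 F1944
G1 X304.9635 Y131.4264
G1 X300.1553 Y66.6098
G1 X235.3387 Y71.4180
M5
G00 X210.6890 Y15.5610
M4 S503
G1 X182.6252 Y9.2940 F1944
G1 X138.9150 Y16.1289
G1 X90.3422 Y28.0924
G1 X47.6909 Y37.2108
G1 X21.7450 Y35.5106
M5
G00 X0.0000 Y0.0000

Since the viewBox matches the mm dimensions, user units are millimetres directly. The only transform is the Y-flip y_m = 208.9253 − y_svg.

Shape 1 is a cubic bezier drawn with `<path>`. Its stroke #ff8800 means score at S503, F1944. After flipping Y the toolpath is (246.2501,131.2633) → (252.7268,112.8054) → (249.6807,83.3957) → (240.1601,51.4450) → (227.2137,25.3642) → (213.8897,13.5641).

Shape 2 is a regular polygon drawn with `<path>`. Its stroke #ff8800 means score at S503, F1944. After flipping Y the toolpath is (235.3387,71.4180) → (240.1469,136.2346) → (304.9635,131.4264) → (300.1553,66.6098) → (235.3387,71.4180), returning to the start.

Shape 3 is a cubic bezier drawn with `<path>`. Its stroke #ff8800 means score at S503, F1944. After flipping Y the toolpath is (210.6890,15.5610) → (182.6252,9.2940) → (138.9150,16.1289) → (90.3422,28.0924) → (47.6909,37.2108) → (21.7450,35.5106).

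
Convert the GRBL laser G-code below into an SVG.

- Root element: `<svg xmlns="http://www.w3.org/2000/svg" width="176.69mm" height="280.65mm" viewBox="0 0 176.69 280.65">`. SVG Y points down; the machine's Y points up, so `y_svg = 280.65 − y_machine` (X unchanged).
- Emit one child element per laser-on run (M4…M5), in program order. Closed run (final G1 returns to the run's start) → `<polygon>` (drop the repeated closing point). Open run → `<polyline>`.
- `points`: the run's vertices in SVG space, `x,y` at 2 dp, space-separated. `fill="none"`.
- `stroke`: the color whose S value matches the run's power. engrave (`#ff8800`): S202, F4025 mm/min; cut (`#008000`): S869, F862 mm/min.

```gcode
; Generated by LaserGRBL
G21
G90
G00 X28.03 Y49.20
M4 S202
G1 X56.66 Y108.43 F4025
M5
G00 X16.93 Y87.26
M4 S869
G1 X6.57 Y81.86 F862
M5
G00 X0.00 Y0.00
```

Each laser-on run becomes one SVG element. Flip Y back into SVG space with y_svg = 280.65 − y_machine.

Run 1: S202 ⇒ engrave layer `#ff8800`. The run is open, so emit a `<polyline>` with points (Y-flipped): 28.03,231.45 56.66,172.22.

Run 2: the run's S869 means `#008000` (cut). The run is open, so emit a `<polyline>` with points (Y-flipped): 16.93,193.39 6.57,198.79.

<svg xmlns="http://www.w3.org/2000/svg" width="176.69mm" height="280.65mm" viewBox="0 0 176.69 280.65">
  <polyline points="28.03,231.45 56.66,172.22" fill="none" stroke="#ff8800"/>
  <polyline points="16.93,193.39 6.57,198.79" fill="none" stroke="#008000"/>
</svg>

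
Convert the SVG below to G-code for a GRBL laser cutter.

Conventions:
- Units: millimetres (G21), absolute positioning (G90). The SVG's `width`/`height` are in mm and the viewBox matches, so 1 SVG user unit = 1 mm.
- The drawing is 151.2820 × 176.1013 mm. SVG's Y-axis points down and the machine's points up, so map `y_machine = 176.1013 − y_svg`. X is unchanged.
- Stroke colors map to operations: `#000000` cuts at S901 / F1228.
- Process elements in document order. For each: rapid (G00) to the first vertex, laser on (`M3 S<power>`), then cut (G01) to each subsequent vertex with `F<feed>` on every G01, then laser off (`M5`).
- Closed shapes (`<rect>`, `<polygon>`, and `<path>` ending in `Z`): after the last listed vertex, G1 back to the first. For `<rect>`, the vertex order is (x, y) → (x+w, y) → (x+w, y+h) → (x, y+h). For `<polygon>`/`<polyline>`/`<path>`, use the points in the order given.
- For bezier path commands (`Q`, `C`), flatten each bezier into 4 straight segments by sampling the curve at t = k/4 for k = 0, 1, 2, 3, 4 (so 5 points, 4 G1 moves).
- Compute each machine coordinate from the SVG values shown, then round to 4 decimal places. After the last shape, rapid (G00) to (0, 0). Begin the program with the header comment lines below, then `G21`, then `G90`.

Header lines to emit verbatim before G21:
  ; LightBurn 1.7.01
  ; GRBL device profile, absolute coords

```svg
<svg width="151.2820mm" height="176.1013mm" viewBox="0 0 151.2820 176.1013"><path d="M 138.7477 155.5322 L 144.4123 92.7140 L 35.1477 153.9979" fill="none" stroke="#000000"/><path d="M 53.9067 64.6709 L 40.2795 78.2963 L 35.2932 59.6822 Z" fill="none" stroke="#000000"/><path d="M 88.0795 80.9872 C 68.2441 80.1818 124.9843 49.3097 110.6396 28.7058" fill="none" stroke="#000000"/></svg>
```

; LightBurn 1.7.01
; GRBL device profile, absolute coords
G21
G90
G00 X138.7477 Y20.5691
M3 S901
G01 X144.4123 Y83.3873 F1228
G01 X35.1477 Y22.1034 F1228
M5
G00 X53.9067 Y111.4304
M3 S901
G01 X40.2795 Y97.8050 F1228
G01 X35.2932 Y116.4191 F1228
G01 X53.9067 Y111.4304 F1228
M5
G00 X88.0795 Y95.1141
M3 S901
G01 X85.2537 Y100.7254 F1228
G01 X97.3005 Y113.8304 F1228
G01 X110.3769 Y130.6475 F1228
G01 X110.6396 Y147.3955 F1228
M5
G00 X0.0000 Y0.0000

1 u = 1 mm; y_m = 176.1013 − y.

[1] `<path>` open polyline, #000000→cut S901 F1228: (138.7477,20.5691) → (144.4123,83.3873) → (35.1477,22.1034)

[2] `<path>` regular polygon, #000000→cut S901 F1228: (53.9067,111.4304) → (40.2795,97.8050) → (35.2932,116.4191) → (53.9067,111.4304) (closed)

[3] `<path>` cubic bezier, #000000→cut S901 F1228: (88.0795,95.1141) → (85.2537,100.7254) → (97.3005,113.8304) → (110.3769,130.6475) → (110.6396,147.3955)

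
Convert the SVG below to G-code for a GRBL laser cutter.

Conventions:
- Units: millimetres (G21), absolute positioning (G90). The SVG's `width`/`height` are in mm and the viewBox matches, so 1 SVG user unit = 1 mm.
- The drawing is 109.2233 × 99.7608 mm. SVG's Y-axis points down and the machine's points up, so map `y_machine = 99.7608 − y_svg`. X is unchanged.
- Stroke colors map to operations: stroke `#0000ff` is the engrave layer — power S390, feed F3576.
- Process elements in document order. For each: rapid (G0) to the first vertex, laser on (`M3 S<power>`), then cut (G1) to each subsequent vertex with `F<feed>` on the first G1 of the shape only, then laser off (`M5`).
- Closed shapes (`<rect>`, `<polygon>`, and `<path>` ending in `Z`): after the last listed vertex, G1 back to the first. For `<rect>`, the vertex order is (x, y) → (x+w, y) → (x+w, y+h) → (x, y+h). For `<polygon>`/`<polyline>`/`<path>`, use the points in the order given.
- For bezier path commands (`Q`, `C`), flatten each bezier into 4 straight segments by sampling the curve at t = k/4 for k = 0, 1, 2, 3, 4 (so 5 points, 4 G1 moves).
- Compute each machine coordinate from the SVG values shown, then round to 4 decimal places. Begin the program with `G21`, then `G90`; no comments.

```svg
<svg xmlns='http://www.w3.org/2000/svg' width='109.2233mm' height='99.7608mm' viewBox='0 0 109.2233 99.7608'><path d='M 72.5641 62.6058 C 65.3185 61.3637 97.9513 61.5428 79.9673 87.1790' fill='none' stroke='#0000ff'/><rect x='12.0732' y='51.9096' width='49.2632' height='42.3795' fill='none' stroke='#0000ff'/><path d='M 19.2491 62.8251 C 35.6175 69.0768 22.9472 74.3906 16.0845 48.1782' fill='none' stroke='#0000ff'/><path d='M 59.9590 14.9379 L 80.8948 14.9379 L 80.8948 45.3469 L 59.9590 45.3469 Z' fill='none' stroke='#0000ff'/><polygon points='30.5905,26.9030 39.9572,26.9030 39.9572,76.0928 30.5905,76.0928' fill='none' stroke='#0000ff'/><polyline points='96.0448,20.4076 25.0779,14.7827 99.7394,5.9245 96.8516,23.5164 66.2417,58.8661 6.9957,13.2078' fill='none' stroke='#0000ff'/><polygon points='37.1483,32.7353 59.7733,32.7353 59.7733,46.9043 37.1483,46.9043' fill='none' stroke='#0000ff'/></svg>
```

G21
G90
G0 X72.5641 Y37.1550
M3 S390
G1 X73.1931 Y37.4445 F3576
G1 X80.2926 Y34.9478
G1 X85.3786 Y27.4113
G1 X79.9673 Y12.5818
M5
G0 X12.0732 Y47.8512
M3 S390
G1 X61.3364 Y47.8512 F3576
G1 X61.3364 Y5.4717
G1 X12.0732 Y5.4717
G1 X12.0732 Y47.8512
M5
G0 X19.2491 Y36.9357
M3 S390
G1 X26.6251 Y32.9007 F3576
G1 X26.3785 Y32.0851
G1 X21.7760 Y37.3565
G1 X16.0845 Y51.5826
M5
G0 X59.9590 Y84.8229
M3 S390
G1 X80.8948 Y84.8229 F3576
G1 X80.8948 Y54.4139
G1 X59.9590 Y54.4139
G1 X59.9590 Y84.8229
M5
G0 X30.5905 Y72.8578
M3 S390
G1 X39.9572 Y72.8578 F3576
G1 X39.9572 Y23.6680
G1 X30.5905 Y23.6680
G1 X30.5905 Y72.8578
M5
G0 X96.0448 Y79.3532
M3 S390
G1 X25.0779 Y84.9781 F3576
G1 X99.7394 Y93.8363
G1 X96.8516 Y76.2444
G1 X66.2417 Y40.8947
G1 X6.9957 Y86.5530
M5
G0 X37.1483 Y67.0255
M3 S390
G1 X59.7733 Y67.0255 F3576
G1 X59.7733 Y52.8565
G1 X37.1483 Y52.8565
G1 X37.1483 Y67.0255
M5

Since the viewBox matches the mm dimensions, user units are millimetres directly. The only transform is the Y-flip y_m = 99.7608 − y_svg.

Shape 1 is a cubic bezier drawn with `<path>`. Its stroke #0000ff means engrave at S390, F3576. After flipping Y the toolpath is (72.5641,37.1550) → (73.1931,37.4445) → (80.2926,34.9478) → (85.3786,27.4113) → (79.9673,12.5818).

Shape 2 is a rectangle drawn with `<rect>`. Its stroke #0000ff means engrave at S390, F3576. After flipping Y the toolpath is (12.0732,47.8512) → (61.3364,47.8512) → (61.3364,5.4717) → (12.0732,5.4717) → (12.0732,47.8512), returning to the start.

Shape 3 is a cubic bezier drawn with `<path>`. Its stroke #0000ff means engrave at S390, F3576. After flipping Y the toolpath is (19.2491,36.9357) → (26.6251,32.9007) → (26.3785,32.0851) → (21.7760,37.3565) → (16.0845,51.5826).

Shape 4 is a rectangle drawn with `<path>`. Its stroke #0000ff means engrave at S390, F3576. After flipping Y the toolpath is (59.9590,84.8229) → (80.8948,84.8229) → (80.8948,54.4139) → (59.9590,54.4139) → (59.9590,84.8229), returning to the start.

Shape 5 is a rectangle drawn with `<polygon>`. Its stroke #0000ff means engrave at S390, F3576. After flipping Y the toolpath is (30.5905,72.8578) → (39.9572,72.8578) → (39.9572,23.6680) → (30.5905,23.6680) → (30.5905,72.8578), returning to the start.

Shape 6 is a open polyline drawn with `<polyline>`. Its stroke #0000ff means engrave at S390, F3576. After flipping Y the toolpath is (96.0448,79.3532) → (25.0779,84.9781) → (99.7394,93.8363) → (96.8516,76.2444) → (66.2417,40.8947) → (6.9957,86.5530).

Shape 7 is a rectangle drawn with `<polygon>`. Its stroke #0000ff means engrave at S390, F3576. After flipping Y the toolpath is (37.1483,67.0255) → (59.7733,67.0255) → (59.7733,52.8565) → (37.1483,52.8565) → (37.1483,67.0255), returning to the start.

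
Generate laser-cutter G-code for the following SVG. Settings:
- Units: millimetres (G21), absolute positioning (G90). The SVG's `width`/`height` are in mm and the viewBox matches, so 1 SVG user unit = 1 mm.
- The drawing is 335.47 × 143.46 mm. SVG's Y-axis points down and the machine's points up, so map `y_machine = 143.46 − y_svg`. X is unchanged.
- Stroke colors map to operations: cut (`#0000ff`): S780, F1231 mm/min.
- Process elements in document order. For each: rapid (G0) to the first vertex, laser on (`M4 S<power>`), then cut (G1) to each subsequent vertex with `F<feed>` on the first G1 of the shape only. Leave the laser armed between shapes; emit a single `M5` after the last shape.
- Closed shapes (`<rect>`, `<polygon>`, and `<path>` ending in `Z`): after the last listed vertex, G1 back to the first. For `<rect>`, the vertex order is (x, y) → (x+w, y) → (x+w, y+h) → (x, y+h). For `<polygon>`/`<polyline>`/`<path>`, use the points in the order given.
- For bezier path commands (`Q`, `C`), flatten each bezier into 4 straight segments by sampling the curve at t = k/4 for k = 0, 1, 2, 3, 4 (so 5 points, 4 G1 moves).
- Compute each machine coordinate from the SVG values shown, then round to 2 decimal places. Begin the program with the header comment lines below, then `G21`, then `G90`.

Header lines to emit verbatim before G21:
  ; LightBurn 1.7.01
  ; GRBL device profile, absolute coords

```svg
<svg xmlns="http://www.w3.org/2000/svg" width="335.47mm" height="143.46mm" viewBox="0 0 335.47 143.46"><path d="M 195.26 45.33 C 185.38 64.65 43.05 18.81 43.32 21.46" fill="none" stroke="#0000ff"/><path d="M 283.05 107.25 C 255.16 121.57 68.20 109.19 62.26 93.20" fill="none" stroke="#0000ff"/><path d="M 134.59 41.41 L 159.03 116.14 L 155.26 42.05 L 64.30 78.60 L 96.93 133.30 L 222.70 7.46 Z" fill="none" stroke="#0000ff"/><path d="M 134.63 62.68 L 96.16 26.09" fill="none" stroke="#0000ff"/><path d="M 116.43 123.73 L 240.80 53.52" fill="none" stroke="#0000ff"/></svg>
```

; LightBurn 1.7.01
; GRBL device profile, absolute coords
G21
G90
G0 X195.26 Y98.13
M4 S780
G1 X167.31 Y94.08 F1231
G1 X115.48 Y103.81
G1 X65.56 Y116.67
G1 X43.32 Y122.00
G0 X283.05 Y36.21
M4 S780
G1 X237.62 Y30.12 F1231
G1 X164.42 Y31.87
G1 X95.34 Y39.31
G1 X62.26 Y50.26
G0 X134.59 Y102.05
M4 S780
G1 X159.03 Y27.32 F1231
G1 X155.26 Y101.41
G1 X64.30 Y64.86
G1 X96.93 Y10.16
G1 X222.70 Y136.00
G1 X134.59 Y102.05
G0 X134.63 Y80.78
M4 S780
G1 X96.16 Y117.37 F1231
G0 X116.43 Y19.73
M4 S780
G1 X240.80 Y89.94 F1231
M5

1 u = 1 mm; y_m = 143.46 − y.

[1] `<path>` cubic bezier, #0000ff→cut S780 F1231: (195.26,98.13) → (167.31,94.08) → (115.48,103.81) → (65.56,116.67) → (43.32,122.00)

[2] `<path>` cubic bezier, #0000ff→cut S780 F1231: (283.05,36.21) → (237.62,30.12) → (164.42,31.87) → (95.34,39.31) → (62.26,50.26)

[3] `<path>` closed polygon, #0000ff→cut S780 F1231: (134.59,102.05) → (159.03,27.32) → (155.26,101.41) → (64.30,64.86) → (96.93,10.16) → (222.70,136.00) → (134.59,102.05) (closed)

[4] `<path>` line segment, #0000ff→cut S780 F1231: (134.63,80.78) → (96.16,117.37)

[5] `<path>` line segment, #0000ff→cut S780 F1231: (116.43,19.73) → (240.80,89.94)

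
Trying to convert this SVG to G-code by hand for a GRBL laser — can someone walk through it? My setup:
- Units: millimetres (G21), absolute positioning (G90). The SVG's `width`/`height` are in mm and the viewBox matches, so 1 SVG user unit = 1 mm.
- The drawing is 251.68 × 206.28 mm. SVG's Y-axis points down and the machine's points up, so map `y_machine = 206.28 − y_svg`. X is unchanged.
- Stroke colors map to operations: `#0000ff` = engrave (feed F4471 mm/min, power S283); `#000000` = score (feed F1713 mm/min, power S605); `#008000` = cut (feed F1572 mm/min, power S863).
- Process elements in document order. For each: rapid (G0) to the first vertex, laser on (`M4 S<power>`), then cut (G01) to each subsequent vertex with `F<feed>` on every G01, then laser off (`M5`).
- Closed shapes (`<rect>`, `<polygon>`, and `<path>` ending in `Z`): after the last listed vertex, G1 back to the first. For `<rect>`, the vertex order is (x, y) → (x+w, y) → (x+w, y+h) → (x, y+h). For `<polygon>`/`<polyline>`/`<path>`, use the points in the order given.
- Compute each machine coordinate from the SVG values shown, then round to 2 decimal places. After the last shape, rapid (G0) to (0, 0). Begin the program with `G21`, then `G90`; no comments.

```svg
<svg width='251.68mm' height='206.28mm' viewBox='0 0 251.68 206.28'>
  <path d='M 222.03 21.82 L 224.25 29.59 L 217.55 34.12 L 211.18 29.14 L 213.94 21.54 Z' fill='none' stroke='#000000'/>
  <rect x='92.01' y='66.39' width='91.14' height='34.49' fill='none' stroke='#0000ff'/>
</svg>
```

Since the viewBox matches the mm dimensions, user units are millimetres directly. The only transform is the Y-flip y_m = 206.28 − y_svg.

Shape 1 is a regular polygon drawn with `<path>`. Its stroke #000000 means score at S605, F1713. After flipping Y the toolpath is (222.03,184.46) → (224.25,176.69) → (217.55,172.16) → (211.18,177.14) → (213.94,184.74) → (222.03,184.46), returning to the start.

Shape 2 is a rectangle drawn with `<rect>`. Its stroke #0000ff means engrave at S283, F4471. After flipping Y the toolpath is (92.01,139.89) → (183.15,139.89) → (183.15,105.40) → (92.01,105.40) → (92.01,139.89), returning to the start.

G21
G90
G0 X222.03 Y184.46
M4 S605
G01 X224.25 Y176.69 F1713
G01 X217.55 Y172.16 F1713
G01 X211.18 Y177.14 F1713
G01 X213.94 Y184.74 F1713
G01 X222.03 Y184.46 F1713
M5
G0 X92.01 Y139.89
M4 S283
G01 X183.15 Y139.89 F4471
G01 X183.15 Y105.40 F4471
G01 X92.01 Y105.40 F4471
G01 X92.01 Y139.89 F4471
M5
G0 X0.00 Y0.00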